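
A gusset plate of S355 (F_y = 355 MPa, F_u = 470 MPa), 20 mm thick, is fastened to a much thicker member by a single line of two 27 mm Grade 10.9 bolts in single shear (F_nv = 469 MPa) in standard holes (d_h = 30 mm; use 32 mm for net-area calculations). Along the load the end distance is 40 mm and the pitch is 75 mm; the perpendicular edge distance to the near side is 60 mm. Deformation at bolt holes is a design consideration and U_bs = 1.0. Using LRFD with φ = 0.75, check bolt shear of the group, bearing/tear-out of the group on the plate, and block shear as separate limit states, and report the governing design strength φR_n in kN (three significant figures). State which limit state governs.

Bolt shear: A_b = π·27²/4 = 572.6 mm²; R_n = 469 × 572.6 × 2 × 1 / 1000 = 537.1 kN → 0.75 × 537.1 = 403 kN.
Bearing: edge l_c = 25, r_n = 282 kN; interior l_c = 45, r_n = 507.6 kN; R_n = 282 + 1·507.6 = 789.6 kN → 592 kN.
Block shear: A_gv = 2300, A_nv = 1340, A_nt = 880 mm²; R_n = min(0.6F_uA_nv, 0.6F_yA_gv) + U_bs·F_u·A_nt = 791.5 kN → 594 kN.
Bolt shear governs: 403 kN.

403 kN (bolt shear governs)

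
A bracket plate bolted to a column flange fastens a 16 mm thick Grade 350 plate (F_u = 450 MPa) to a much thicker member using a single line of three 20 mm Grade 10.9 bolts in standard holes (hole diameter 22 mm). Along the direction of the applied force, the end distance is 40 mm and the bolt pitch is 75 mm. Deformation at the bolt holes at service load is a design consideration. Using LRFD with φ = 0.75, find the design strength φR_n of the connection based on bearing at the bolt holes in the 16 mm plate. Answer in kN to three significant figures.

Per bolt r_n = 1.2 l_c t F_u ≤ 2.4 d t F_u; upper limit = 2.4 × 20 × 16 × 450 / 1000 = 345.6 kN.
Edge bolt: l_c = 40 − 22/2 = 29 mm → 1.2 × 29 × 16 × 450 / 1000 = 250.6 → r_n = 250.6 kN.
Interior bolts: l_c = 75 − 22 = 53 mm → 1.2 × 53 × 16 × 450 / 1000 = 457.9 → r_n = 345.6 kN.
R_n = 1 × 250.6 + 2 × 345.6 = 941.8 kN.
Design strength φR_n = 0.75 × 941.8 = 706 kN.

706 kN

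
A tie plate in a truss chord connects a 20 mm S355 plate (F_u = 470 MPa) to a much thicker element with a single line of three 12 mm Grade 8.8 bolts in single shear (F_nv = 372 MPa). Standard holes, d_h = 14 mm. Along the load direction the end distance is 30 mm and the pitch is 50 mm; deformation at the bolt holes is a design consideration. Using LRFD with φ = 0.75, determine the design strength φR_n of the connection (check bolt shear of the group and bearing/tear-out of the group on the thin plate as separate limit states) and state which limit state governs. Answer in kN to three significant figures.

Bolt shear: A_b = π·12²/4 = 113.1 mm²; R_n = 372 × 113.1 × 3 × 1 / 1000 = 126.2 kN → 0.75 × 126.2 = 94.7 kN.
Bearing (1.2 l_c t F_u ≤ 2.4 d t F_u): upper limit = 2.4·12·20·470 / 1000 = 270.7 kN.
  Edge l_c = 30 − 14/2 = 23 → r_n = 259.4 kN; interior l_c = 50 − 14 = 36 → r_n = 270.7 kN.
  R_n,bearing = 1·259.4 + 2·270.7 = 800.9 kN → 0.75 × 800.9 = 601 kN.
Bolt shear governs: 94.7 kN.

94.7 kN (bolt shear governs)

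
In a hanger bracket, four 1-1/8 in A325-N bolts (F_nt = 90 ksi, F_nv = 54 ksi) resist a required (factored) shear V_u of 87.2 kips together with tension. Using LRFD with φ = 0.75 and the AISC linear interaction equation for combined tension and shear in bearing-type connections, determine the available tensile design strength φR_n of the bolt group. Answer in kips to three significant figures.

204 kips

A_b = π·1.125²/4 = 0.994 in²; f_rv = 87.2 / (4 × 0.994) = 21.93 ksi.
F'_nt = 1.3 F_nt − (F_nt / φF_nv) f_rv = 1.3·90 − (90/(0.75·54))·21.93 = 68.26 ksi, capped at F_nt → F'_nt = 68.26 ksi.
R_n = F'_nt · A_b · n = 68.26 × 0.994 × 4 = 271.4 kips.
Design strength φR_n = 0.75 × 271.4 = 204 kips.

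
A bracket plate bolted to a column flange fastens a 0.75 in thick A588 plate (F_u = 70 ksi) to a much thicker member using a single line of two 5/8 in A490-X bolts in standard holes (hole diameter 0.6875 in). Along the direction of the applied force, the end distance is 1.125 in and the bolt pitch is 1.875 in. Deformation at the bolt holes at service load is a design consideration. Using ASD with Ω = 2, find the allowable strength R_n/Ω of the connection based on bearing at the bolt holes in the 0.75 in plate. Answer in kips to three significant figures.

Per bolt r_n = 1.2 l_c t F_u ≤ 2.4 d t F_u; upper limit = 2.4 × 0.625 × 0.75 × 70 = 78.75 kips.
Edge bolt: l_c = 1.125 − 0.6875/2 = 0.7812 in → 1.2 × 0.7812 × 0.75 × 70 = 49.22 → r_n = 49.22 kips.
Interior bolts: l_c = 1.875 − 0.6875 = 1.188 in → 1.2 × 1.188 × 0.75 × 70 = 74.81 → r_n = 74.81 kips.
R_n = 1 × 49.22 + 1 × 74.81 = 124 kips.
Allowable strength R_n/Ω = 124 / 2 = 62 kips.

62 kips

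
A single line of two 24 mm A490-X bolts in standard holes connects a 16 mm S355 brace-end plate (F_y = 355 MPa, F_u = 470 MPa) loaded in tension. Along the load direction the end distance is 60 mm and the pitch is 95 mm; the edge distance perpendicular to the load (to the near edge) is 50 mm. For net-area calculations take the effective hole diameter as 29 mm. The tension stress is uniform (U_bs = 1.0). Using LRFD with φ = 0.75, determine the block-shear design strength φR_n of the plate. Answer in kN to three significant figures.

Shear plane L_v = 60 + 1·95 = 155 mm; A_gv = 155 × 16 = 2480 mm².
A_nv = (155 − 1.5·29) × 16 = 1784 mm².
A_nt = (50 − 0.5·29) × 16 = 568 mm².
0.6 F_u A_nv = 503.1 kN; 0.6 F_y A_gv = 528.2 kN → shear rupture governs the shear term.
R_n = 503.1 + 1.0 × 470 × 568 / 1000 = 770 kN.
Design strength φR_n = 0.75 × 770 = 578 kN.

578 kN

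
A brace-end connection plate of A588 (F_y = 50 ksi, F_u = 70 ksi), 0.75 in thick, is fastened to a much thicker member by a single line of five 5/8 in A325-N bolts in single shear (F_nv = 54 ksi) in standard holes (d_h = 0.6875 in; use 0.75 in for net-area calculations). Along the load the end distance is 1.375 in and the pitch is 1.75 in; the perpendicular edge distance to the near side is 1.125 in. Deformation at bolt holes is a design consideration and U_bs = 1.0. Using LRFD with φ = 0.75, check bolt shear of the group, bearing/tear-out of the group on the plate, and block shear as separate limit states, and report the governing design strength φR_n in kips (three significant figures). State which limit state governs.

62.1 kips (bolt shear governs)

Bolt shear: A_b = π·0.625²/4 = 0.3068 in²; R_n = 54 × 0.3068 × 5 × 1 = 82.83 kips → 0.75 × 82.83 = 62.1 kips.
Bearing: edge l_c = 1.031, r_n = 64.97 kips; interior l_c = 1.062, r_n = 66.94 kips; R_n = 64.97 + 4·66.94 = 332.7 kips → 250 kips.
Block shear: A_gv = 6.281, A_nv = 3.75, A_nt = 0.5625 in²; R_n = min(0.6F_uA_nv, 0.6F_yA_gv) + U_bs·F_u·A_nt = 196.9 kips → 148 kips.
Bolt shear governs: 62.1 kips.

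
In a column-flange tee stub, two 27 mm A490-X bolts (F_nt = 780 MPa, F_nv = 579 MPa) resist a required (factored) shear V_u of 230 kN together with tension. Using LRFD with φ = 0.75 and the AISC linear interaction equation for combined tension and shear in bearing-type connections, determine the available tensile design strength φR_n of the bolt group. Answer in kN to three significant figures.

561 kN

A_b = π·27²/4 = 572.6 mm²; f_rv = 230 × 1000 / (2 × 572.6) = 200.9 MPa.
F'_nt = 1.3 F_nt − (F_nt / φF_nv) f_rv = 1.3·780 − (780/(0.75·579))·200.9 = 653.2 MPa, capped at F_nt → F'_nt = 653.2 MPa.
R_n = F'_nt · A_b · n = 653.2 × 572.6 × 2 / 1000 = 748 kN.
Design strength φR_n = 0.75 × 748 = 561 kN.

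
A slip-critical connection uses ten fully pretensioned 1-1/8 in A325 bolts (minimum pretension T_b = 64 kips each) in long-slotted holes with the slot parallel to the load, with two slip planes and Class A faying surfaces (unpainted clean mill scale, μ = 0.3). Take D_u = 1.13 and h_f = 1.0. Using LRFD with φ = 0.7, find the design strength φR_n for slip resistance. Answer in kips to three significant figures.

R_n = μ · D_u · h_f · T_b · n_s · n_b = 0.3 × 1.13 × 1.0 × 64 × 2 × 10 = 433.9 kips.
Design strength φR_n = 0.7 × 433.9 = 304 kips.

304 kips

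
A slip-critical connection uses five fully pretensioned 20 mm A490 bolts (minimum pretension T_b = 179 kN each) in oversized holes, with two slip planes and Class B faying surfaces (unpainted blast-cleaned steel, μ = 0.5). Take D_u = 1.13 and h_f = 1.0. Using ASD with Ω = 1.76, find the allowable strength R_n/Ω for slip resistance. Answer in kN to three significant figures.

R_n = μ · D_u · h_f · T_b · n_s · n_b = 0.5 × 1.13 × 1.0 × 179 × 2 × 5 = 1011 kN.
Allowable strength R_n/Ω = 1011 / 1.76 = 575 kN.

575 kN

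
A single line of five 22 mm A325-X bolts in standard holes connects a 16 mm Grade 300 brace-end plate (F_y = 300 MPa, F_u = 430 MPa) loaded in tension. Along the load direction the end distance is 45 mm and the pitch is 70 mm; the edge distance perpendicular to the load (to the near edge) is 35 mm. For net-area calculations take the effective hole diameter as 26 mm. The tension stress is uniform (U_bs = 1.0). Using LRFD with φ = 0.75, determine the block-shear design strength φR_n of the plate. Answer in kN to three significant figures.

Shear plane L_v = 45 + 4·70 = 325 mm; A_gv = 325 × 16 = 5200 mm².
A_nv = (325 − 4.5·26) × 16 = 3328 mm².
A_nt = (35 − 0.5·26) × 16 = 352 mm².
0.6 F_u A_nv = 858.6 kN; 0.6 F_y A_gv = 936 kN → shear rupture governs the shear term.
R_n = 858.6 + 1.0 × 430 × 352 / 1000 = 1010 kN.
Design strength φR_n = 0.75 × 1010 = 757 kN.

757 kN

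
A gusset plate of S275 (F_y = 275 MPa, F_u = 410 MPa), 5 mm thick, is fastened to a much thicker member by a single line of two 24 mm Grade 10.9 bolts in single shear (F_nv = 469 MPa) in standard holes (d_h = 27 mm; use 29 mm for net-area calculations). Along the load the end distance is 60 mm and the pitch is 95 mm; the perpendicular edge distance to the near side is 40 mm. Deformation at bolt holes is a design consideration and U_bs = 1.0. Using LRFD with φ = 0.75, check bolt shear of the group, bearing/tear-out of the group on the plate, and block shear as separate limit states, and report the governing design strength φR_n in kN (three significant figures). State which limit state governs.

135 kN (block shear governs)

Bolt shear: A_b = π·24²/4 = 452.4 mm²; R_n = 469 × 452.4 × 2 × 1 / 1000 = 424.3 kN → 0.75 × 424.3 = 318 kN.
Bearing: edge l_c = 46.5, r_n = 114.4 kN; interior l_c = 68, r_n = 118.1 kN; R_n = 114.4 + 1·118.1 = 232.5 kN → 174 kN.
Block shear: A_gv = 775, A_nv = 557.5, A_nt = 127.5 mm²; R_n = min(0.6F_uA_nv, 0.6F_yA_gv) + U_bs·F_u·A_nt = 180.2 kN → 135 kN.
Block shear governs: 135 kN.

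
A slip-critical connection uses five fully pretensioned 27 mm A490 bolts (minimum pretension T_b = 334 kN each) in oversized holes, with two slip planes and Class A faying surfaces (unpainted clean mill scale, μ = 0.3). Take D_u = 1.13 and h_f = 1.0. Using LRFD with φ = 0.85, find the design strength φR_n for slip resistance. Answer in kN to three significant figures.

R_n = μ · D_u · h_f · T_b · n_s · n_b = 0.3 × 1.13 × 1.0 × 334 × 2 × 5 = 1132 kN.
Design strength φR_n = 0.85 × 1132 = 962 kN.

962 kN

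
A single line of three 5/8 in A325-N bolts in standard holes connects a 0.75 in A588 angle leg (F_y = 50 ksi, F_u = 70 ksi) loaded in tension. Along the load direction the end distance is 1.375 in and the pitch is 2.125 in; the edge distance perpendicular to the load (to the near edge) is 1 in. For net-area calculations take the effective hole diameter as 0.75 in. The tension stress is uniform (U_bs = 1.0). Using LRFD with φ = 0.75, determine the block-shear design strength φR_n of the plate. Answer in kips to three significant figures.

113 kips

Shear plane L_v = 1.375 + 2·2.125 = 5.625 in; A_gv = 5.625 × 0.75 = 4.219 in².
A_nv = (5.625 − 2.5·0.75) × 0.75 = 2.812 in².
A_nt = (1 − 0.5·0.75) × 0.75 = 0.4688 in².
0.6 F_u A_nv = 118.1 kips; 0.6 F_y A_gv = 126.6 kips → shear rupture governs the shear term.
R_n = 118.1 + 1.0 × 70 × 0.4688 = 150.9 kips.
Design strength φR_n = 0.75 × 150.9 = 113 kips.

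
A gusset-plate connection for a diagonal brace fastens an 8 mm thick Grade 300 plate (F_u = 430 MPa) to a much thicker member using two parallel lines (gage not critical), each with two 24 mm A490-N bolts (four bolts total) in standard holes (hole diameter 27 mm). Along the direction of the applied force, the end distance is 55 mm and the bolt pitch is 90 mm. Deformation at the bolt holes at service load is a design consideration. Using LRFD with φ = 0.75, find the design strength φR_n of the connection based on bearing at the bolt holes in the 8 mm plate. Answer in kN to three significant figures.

Per bolt r_n = 1.2 l_c t F_u ≤ 2.4 d t F_u; upper limit = 2.4 × 24 × 8 × 430 / 1000 = 198.1 kN.
Edge bolt: l_c = 55 − 27/2 = 41.5 mm → 1.2 × 41.5 × 8 × 430 / 1000 = 171.3 → r_n = 171.3 kN.
Interior bolts: l_c = 90 − 27 = 63 mm → 1.2 × 63 × 8 × 430 / 1000 = 260.1 → r_n = 198.1 kN.
R_n = 2 × 171.3 + 2 × 198.1 = 738.9 kN.
Design strength φR_n = 0.75 × 738.9 = 554 kN.

554 kN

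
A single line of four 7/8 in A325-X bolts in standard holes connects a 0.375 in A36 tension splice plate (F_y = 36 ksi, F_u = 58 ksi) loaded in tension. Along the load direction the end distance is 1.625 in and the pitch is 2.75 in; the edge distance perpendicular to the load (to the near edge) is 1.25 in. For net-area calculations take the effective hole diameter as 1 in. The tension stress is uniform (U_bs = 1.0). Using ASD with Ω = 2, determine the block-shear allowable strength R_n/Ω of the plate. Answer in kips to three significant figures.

48.1 kips

Shear plane L_v = 1.625 + 3·2.75 = 9.875 in; A_gv = 9.875 × 0.375 = 3.703 in².
A_nv = (9.875 − 3.5·1) × 0.375 = 2.391 in².
A_nt = (1.25 − 0.5·1) × 0.375 = 0.2812 in².
0.6 F_u A_nv = 83.19 kips; 0.6 F_y A_gv = 79.99 kips → shear yielding governs the shear term.
R_n = 79.99 + 1.0 × 58 × 0.2812 = 96.3 kips.
Allowable strength R_n/Ω = 96.3 / 2 = 48.1 kips.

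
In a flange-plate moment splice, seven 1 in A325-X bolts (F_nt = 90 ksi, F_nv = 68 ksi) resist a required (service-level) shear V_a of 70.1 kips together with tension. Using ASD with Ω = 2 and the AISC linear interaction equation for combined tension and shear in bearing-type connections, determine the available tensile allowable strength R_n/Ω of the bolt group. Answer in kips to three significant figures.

A_b = π·1²/4 = 0.7854 in²; f_rv = 70.1 / (7 × 0.7854) = 12.75 ksi.
F'_nt = 1.3 F_nt − (Ω F_nt / F_nv) f_rv = 1.3·90 − (2·90/68)·12.75 = 83.25 ksi, capped at F_nt → F'_nt = 83.25 ksi.
R_n = F'_nt · A_b · n = 83.25 × 0.7854 × 7 = 457.7 kips.
Allowable strength R_n/Ω = 457.7 / 2 = 229 kips.

229 kips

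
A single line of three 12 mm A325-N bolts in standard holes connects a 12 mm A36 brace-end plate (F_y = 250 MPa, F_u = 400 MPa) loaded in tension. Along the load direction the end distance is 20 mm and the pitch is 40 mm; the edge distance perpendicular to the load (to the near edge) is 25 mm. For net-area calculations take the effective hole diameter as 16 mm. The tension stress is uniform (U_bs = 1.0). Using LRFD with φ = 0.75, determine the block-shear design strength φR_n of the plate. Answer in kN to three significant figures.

191 kN

Shear plane L_v = 20 + 2·40 = 100 mm; A_gv = 100 × 12 = 1200 mm².
A_nv = (100 − 2.5·16) × 12 = 720 mm².
A_nt = (25 − 0.5·16) × 12 = 204 mm².
0.6 F_u A_nv = 172.8 kN; 0.6 F_y A_gv = 180 kN → shear rupture governs the shear term.
R_n = 172.8 + 1.0 × 400 × 204 / 1000 = 254.4 kN.
Design strength φR_n = 0.75 × 254.4 = 191 kN.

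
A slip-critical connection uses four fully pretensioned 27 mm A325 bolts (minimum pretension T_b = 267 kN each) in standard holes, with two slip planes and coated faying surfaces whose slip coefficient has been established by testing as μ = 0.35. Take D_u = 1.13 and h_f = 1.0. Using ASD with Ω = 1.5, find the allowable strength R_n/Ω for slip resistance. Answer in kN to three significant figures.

R_n = μ · D_u · h_f · T_b · n_s · n_b = 0.35 × 1.13 × 1.0 × 267 × 2 × 4 = 844.8 kN.
Allowable strength R_n/Ω = 844.8 / 1.5 = 563 kN.

563 kN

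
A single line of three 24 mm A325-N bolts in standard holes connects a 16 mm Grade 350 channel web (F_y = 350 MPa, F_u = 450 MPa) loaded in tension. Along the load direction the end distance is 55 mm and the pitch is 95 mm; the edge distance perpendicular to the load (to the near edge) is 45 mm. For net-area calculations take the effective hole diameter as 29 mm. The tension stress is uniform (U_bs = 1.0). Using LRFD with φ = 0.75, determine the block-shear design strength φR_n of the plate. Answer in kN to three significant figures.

Shear plane L_v = 55 + 2·95 = 245 mm; A_gv = 245 × 16 = 3920 mm².
A_nv = (245 − 2.5·29) × 16 = 2760 mm².
A_nt = (45 − 0.5·29) × 16 = 488 mm².
0.6 F_u A_nv = 745.2 kN; 0.6 F_y A_gv = 823.2 kN → shear rupture governs the shear term.
R_n = 745.2 + 1.0 × 450 × 488 / 1000 = 964.8 kN.
Design strength φR_n = 0.75 × 964.8 = 724 kN.

724 kN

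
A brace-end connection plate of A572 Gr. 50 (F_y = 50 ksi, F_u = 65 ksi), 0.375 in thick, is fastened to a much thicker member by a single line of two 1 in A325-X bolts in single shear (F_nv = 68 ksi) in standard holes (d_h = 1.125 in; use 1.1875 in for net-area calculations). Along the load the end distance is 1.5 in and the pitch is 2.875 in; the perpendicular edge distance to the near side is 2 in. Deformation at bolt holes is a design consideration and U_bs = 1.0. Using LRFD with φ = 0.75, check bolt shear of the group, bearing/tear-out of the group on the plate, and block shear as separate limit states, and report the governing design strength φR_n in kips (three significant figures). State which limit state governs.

54.2 kips (block shear governs)

Bolt shear: A_b = π·1²/4 = 0.7854 in²; R_n = 68 × 0.7854 × 2 × 1 = 106.8 kips → 0.75 × 106.8 = 80.1 kips.
Bearing: edge l_c = 0.9375, r_n = 27.42 kips; interior l_c = 1.75, r_n = 51.19 kips; R_n = 27.42 + 1·51.19 = 78.61 kips → 59 kips.
Block shear: A_gv = 1.641, A_nv = 0.9727, A_nt = 0.5273 in²; R_n = min(0.6F_uA_nv, 0.6F_yA_gv) + U_bs·F_u·A_nt = 72.21 kips → 54.2 kips.
Block shear governs: 54.2 kips.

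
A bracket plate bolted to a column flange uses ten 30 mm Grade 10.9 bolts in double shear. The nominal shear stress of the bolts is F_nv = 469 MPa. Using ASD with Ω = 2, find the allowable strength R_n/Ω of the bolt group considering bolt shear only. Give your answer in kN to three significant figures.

3320 kN

A_b = π × 30² / 4 = 706.9 mm².
R_n = F_nv · A_b · n · n_s = 469 × 706.9 × 10 × 2 / 1000 = 6630 kN.
Allowable strength R_n/Ω = 6630 / 2 = 3320 kN.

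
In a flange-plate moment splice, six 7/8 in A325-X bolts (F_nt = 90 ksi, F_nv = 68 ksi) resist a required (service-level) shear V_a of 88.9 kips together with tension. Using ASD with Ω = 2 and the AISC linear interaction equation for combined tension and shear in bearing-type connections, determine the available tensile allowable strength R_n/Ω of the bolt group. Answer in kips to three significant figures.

93.4 kips

A_b = π·0.875²/4 = 0.6013 in²; f_rv = 88.9 / (6 × 0.6013) = 24.64 ksi.
F'_nt = 1.3 F_nt − (Ω F_nt / F_nv) f_rv = 1.3·90 − (2·90/68)·24.64 = 51.78 ksi, capped at F_nt → F'_nt = 51.78 ksi.
R_n = F'_nt · A_b · n = 51.78 × 0.6013 × 6 = 186.8 kips.
Allowable strength R_n/Ω = 186.8 / 2 = 93.4 kips.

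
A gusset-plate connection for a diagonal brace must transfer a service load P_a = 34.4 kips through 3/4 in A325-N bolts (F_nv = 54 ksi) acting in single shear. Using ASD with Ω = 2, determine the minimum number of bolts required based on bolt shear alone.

3 bolts

A_b = π·0.75²/4 = 0.4418 in².
Per-bolt allowable strength R_n/Ω = 54 × 0.4418 × 1 / 2 = 11.93 kips.
n ≥ 34.4 / 11.93 = 2.884 → use 3 bolts.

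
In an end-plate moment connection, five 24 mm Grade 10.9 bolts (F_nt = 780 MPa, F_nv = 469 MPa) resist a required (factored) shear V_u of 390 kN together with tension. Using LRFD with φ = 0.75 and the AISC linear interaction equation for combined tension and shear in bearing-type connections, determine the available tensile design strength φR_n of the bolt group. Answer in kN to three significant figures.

1070 kN

A_b = π·24²/4 = 452.4 mm²; f_rv = 390 × 1000 / (5 × 452.4) = 172.4 MPa.
F'_nt = 1.3 F_nt − (F_nt / φF_nv) f_rv = 1.3·780 − (780/(0.75·469))·172.4 = 631.7 MPa, capped at F_nt → F'_nt = 631.7 MPa.
R_n = F'_nt · A_b · n = 631.7 × 452.4 × 5 / 1000 = 1429 kN.
Design strength φR_n = 0.75 × 1429 = 1070 kN.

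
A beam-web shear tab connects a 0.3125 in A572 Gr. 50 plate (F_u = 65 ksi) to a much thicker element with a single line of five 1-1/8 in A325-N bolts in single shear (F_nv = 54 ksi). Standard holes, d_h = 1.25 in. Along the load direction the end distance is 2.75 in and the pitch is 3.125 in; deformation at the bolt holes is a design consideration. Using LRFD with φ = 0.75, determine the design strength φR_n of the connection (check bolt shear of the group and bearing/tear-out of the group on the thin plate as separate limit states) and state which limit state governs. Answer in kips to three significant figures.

Bolt shear: A_b = π·1.125²/4 = 0.994 in²; R_n = 54 × 0.994 × 5 × 1 = 268.4 kips → 0.75 × 268.4 = 201 kips.
Bearing (1.2 l_c t F_u ≤ 2.4 d t F_u): upper limit = 2.4·1.125·0.3125·65 = 54.84 kips.
  Edge l_c = 2.75 − 1.25/2 = 2.125 → r_n = 51.8 kips; interior l_c = 3.125 − 1.25 = 1.875 → r_n = 45.7 kips.
  R_n,bearing = 1·51.8 + 4·45.7 = 234.6 kips → 0.75 × 234.6 = 176 kips.
Bearing governs: 176 kips.

176 kips (bearing governs)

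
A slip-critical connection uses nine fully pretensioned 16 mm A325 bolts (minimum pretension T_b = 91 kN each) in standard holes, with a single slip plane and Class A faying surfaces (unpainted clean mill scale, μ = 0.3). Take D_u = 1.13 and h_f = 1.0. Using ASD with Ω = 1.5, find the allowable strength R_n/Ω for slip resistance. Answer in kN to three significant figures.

185 kN

R_n = μ · D_u · h_f · T_b · n_s · n_b = 0.3 × 1.13 × 1.0 × 91 × 1 × 9 = 277.6 kN.
Allowable strength R_n/Ω = 277.6 / 1.5 = 185 kN.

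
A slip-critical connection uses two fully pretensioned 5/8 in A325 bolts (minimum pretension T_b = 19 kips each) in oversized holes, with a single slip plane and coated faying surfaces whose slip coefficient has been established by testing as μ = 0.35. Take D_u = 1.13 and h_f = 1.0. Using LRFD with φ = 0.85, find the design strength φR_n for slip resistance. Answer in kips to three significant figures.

R_n = μ · D_u · h_f · T_b · n_s · n_b = 0.35 × 1.13 × 1.0 × 19 × 1 × 2 = 15.03 kips.
Design strength φR_n = 0.85 × 15.03 = 12.8 kips.

12.8 kips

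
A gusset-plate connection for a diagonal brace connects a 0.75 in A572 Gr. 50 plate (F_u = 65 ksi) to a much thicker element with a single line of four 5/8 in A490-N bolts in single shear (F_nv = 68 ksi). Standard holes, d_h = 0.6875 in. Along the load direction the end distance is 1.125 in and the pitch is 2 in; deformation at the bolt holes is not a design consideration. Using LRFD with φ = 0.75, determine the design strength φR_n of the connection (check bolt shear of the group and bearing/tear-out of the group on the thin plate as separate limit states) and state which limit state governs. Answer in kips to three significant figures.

62.6 kips (bolt shear governs)

Bolt shear: A_b = π·0.625²/4 = 0.3068 in²; R_n = 68 × 0.3068 × 4 × 1 = 83.45 kips → 0.75 × 83.45 = 62.6 kips.
Bearing (1.5 l_c t F_u ≤ 3.0 d t F_u): upper limit = 3.0·0.625·0.75·65 = 91.41 kips.
  Edge l_c = 1.125 − 0.6875/2 = 0.7812 → r_n = 57.13 kips; interior l_c = 2 − 0.6875 = 1.312 → r_n = 91.41 kips.
  R_n,bearing = 1·57.13 + 3·91.41 = 331.3 kips → 0.75 × 331.3 = 249 kips.
Bolt shear governs: 62.6 kips.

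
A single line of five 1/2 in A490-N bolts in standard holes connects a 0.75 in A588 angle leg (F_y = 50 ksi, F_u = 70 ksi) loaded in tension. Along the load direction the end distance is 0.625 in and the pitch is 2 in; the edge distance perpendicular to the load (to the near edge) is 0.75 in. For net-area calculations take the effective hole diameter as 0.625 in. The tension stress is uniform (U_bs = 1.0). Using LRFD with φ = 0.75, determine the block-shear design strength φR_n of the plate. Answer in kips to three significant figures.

Shear plane L_v = 0.625 + 4·2 = 8.625 in; A_gv = 8.625 × 0.75 = 6.469 in².
A_nv = (8.625 − 4.5·0.625) × 0.75 = 4.359 in².
A_nt = (0.75 − 0.5·0.625) × 0.75 = 0.3281 in².
0.6 F_u A_nv = 183.1 kips; 0.6 F_y A_gv = 194.1 kips → shear rupture governs the shear term.
R_n = 183.1 + 1.0 × 70 × 0.3281 = 206.1 kips.
Design strength φR_n = 0.75 × 206.1 = 155 kips.

155 kips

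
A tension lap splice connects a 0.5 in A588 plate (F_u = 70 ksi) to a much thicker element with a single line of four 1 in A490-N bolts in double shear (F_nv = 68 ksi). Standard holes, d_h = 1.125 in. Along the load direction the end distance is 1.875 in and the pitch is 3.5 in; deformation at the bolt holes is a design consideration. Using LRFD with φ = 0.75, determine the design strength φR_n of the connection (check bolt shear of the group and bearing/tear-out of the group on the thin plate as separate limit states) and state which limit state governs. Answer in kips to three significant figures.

Bolt shear: A_b = π·1²/4 = 0.7854 in²; R_n = 68 × 0.7854 × 4 × 2 = 427.3 kips → 0.75 × 427.3 = 320 kips.
Bearing (1.2 l_c t F_u ≤ 2.4 d t F_u): upper limit = 2.4·1·0.5·70 = 84 kips.
  Edge l_c = 1.875 − 1.125/2 = 1.312 → r_n = 55.12 kips; interior l_c = 3.5 − 1.125 = 2.375 → r_n = 84 kips.
  R_n,bearing = 1·55.12 + 3·84 = 307.1 kips → 0.75 × 307.1 = 230 kips.
Bearing governs: 230 kips.

230 kips (bearing governs)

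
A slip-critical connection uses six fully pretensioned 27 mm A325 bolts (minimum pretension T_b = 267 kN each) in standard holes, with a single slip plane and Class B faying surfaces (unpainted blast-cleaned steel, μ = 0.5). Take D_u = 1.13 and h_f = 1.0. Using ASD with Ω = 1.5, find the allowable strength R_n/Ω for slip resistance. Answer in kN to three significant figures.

603 kN

R_n = μ · D_u · h_f · T_b · n_s · n_b = 0.5 × 1.13 × 1.0 × 267 × 1 × 6 = 905.1 kN.
Allowable strength R_n/Ω = 905.1 / 1.5 = 603 kN.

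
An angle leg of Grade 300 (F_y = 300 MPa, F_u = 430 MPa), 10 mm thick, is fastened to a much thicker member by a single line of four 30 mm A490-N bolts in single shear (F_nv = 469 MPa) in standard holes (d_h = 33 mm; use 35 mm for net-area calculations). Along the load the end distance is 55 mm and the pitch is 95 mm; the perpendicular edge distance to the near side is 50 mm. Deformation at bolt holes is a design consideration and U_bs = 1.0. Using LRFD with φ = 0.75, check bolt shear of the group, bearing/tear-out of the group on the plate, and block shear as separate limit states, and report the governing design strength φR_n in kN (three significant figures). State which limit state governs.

526 kN (block shear governs)

Bolt shear: A_b = π·30²/4 = 706.9 mm²; R_n = 469 × 706.9 × 4 × 1 / 1000 = 1326 kN → 0.75 × 1326 = 995 kN.
Bearing: edge l_c = 38.5, r_n = 198.7 kN; interior l_c = 62, r_n = 309.6 kN; R_n = 198.7 + 3·309.6 = 1127 kN → 846 kN.
Block shear: A_gv = 3400, A_nv = 2175, A_nt = 325 mm²; R_n = min(0.6F_uA_nv, 0.6F_yA_gv) + U_bs·F_u·A_nt = 700.9 kN → 526 kN.
Block shear governs: 526 kN.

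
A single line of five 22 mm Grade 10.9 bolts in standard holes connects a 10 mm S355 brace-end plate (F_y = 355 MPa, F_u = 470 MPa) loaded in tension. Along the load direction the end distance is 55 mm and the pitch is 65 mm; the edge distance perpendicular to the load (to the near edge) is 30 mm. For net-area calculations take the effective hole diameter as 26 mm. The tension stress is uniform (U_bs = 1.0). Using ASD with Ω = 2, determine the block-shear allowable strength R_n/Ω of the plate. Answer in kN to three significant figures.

Shear plane L_v = 55 + 4·65 = 315 mm; A_gv = 315 × 10 = 3150 mm².
A_nv = (315 − 4.5·26) × 10 = 1980 mm².
A_nt = (30 − 0.5·26) × 10 = 170 mm².
0.6 F_u A_nv = 558.4 kN; 0.6 F_y A_gv = 671 kN → shear rupture governs the shear term.
R_n = 558.4 + 1.0 × 470 × 170 / 1000 = 638.3 kN.
Allowable strength R_n/Ω = 638.3 / 2 = 319 kN.

319 kN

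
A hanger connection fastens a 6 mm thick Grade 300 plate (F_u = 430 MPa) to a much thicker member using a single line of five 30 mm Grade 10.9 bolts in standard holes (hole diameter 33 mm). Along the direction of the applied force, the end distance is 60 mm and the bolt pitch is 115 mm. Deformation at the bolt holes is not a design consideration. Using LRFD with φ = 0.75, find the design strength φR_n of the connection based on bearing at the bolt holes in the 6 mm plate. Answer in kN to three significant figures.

823 kN

Per bolt r_n = 1.5 l_c t F_u ≤ 3.0 d t F_u; upper limit = 3.0 × 30 × 6 × 430 / 1000 = 232.2 kN.
Edge bolt: l_c = 60 − 33/2 = 43.5 mm → 1.5 × 43.5 × 6 × 430 / 1000 = 168.3 → r_n = 168.3 kN.
Interior bolts: l_c = 115 − 33 = 82 mm → 1.5 × 82 × 6 × 430 / 1000 = 317.3 → r_n = 232.2 kN.
R_n = 1 × 168.3 + 4 × 232.2 = 1097 kN.
Design strength φR_n = 0.75 × 1097 = 823 kN.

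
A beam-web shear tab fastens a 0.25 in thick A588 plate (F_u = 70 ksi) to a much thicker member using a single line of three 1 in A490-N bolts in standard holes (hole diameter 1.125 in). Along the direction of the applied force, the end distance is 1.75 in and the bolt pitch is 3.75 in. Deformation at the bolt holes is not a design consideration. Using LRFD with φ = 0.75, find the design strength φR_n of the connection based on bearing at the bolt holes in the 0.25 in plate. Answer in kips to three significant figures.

102 kips

Per bolt r_n = 1.5 l_c t F_u ≤ 3.0 d t F_u; upper limit = 3.0 × 1 × 0.25 × 70 = 52.5 kips.
Edge bolt: l_c = 1.75 − 1.125/2 = 1.188 in → 1.5 × 1.188 × 0.25 × 70 = 31.17 → r_n = 31.17 kips.
Interior bolts: l_c = 3.75 − 1.125 = 2.625 in → 1.5 × 2.625 × 0.25 × 70 = 68.91 → r_n = 52.5 kips.
R_n = 1 × 31.17 + 2 × 52.5 = 136.2 kips.
Design strength φR_n = 0.75 × 136.2 = 102 kips.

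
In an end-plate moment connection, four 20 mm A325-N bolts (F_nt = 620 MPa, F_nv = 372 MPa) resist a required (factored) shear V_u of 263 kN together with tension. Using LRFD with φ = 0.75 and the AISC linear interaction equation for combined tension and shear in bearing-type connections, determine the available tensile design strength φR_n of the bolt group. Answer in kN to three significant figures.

A_b = π·20²/4 = 314.2 mm²; f_rv = 263 × 1000 / (4 × 314.2) = 209.3 MPa.
F'_nt = 1.3 F_nt − (F_nt / φF_nv) f_rv = 1.3·620 − (620/(0.75·372))·209.3 = 340.9 MPa, capped at F_nt → F'_nt = 340.9 MPa.
R_n = F'_nt · A_b · n = 340.9 × 314.2 × 4 / 1000 = 428.4 kN.
Design strength φR_n = 0.75 × 428.4 = 321 kN.

321 kN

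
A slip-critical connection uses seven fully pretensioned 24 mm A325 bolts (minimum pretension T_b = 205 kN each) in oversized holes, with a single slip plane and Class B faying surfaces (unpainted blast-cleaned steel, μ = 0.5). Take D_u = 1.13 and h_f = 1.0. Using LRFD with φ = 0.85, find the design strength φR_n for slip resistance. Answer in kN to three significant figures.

689 kN

R_n = μ · D_u · h_f · T_b · n_s · n_b = 0.5 × 1.13 × 1.0 × 205 × 1 × 7 = 810.8 kN.
Design strength φR_n = 0.85 × 810.8 = 689 kN.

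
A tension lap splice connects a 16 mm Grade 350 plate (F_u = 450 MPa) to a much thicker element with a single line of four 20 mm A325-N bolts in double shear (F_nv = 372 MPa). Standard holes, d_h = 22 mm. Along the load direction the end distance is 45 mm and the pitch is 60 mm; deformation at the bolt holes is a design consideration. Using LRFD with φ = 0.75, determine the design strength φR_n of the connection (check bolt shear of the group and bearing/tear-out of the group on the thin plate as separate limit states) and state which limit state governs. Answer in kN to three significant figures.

Bolt shear: A_b = π·20²/4 = 314.2 mm²; R_n = 372 × 314.2 × 4 × 2 / 1000 = 934.9 kN → 0.75 × 934.9 = 701 kN.
Bearing (1.2 l_c t F_u ≤ 2.4 d t F_u): upper limit = 2.4·20·16·450 / 1000 = 345.6 kN.
  Edge l_c = 45 − 22/2 = 34 → r_n = 293.8 kN; interior l_c = 60 − 22 = 38 → r_n = 328.3 kN.
  R_n,bearing = 1·293.8 + 3·328.3 = 1279 kN → 0.75 × 1279 = 959 kN.
Bolt shear governs: 701 kN.

701 kN (bolt shear governs)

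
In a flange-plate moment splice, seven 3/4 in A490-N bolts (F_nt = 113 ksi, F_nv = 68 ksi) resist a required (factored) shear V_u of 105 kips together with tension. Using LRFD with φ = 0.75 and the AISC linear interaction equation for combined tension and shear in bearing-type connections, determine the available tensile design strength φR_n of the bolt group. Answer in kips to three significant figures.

A_b = π·0.75²/4 = 0.4418 in²; f_rv = 105 / (7 × 0.4418) = 33.95 ksi.
F'_nt = 1.3 F_nt − (F_nt / φF_nv) f_rv = 1.3·113 − (113/(0.75·68))·33.95 = 71.67 ksi, capped at F_nt → F'_nt = 71.67 ksi.
R_n = F'_nt · A_b · n = 71.67 × 0.4418 × 7 = 221.6 kips.
Design strength φR_n = 0.75 × 221.6 = 166 kips.

166 kips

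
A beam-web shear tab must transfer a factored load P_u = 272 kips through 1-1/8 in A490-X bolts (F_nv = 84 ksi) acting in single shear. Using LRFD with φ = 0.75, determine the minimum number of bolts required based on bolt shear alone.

5 bolts

A_b = π·1.125²/4 = 0.994 in².
Per-bolt design strength φR_n = 0.75 × 84 × 0.994 × 1 = 62.62 kips.
n ≥ 272 / 62.62 = 4.343 → use 5 bolts.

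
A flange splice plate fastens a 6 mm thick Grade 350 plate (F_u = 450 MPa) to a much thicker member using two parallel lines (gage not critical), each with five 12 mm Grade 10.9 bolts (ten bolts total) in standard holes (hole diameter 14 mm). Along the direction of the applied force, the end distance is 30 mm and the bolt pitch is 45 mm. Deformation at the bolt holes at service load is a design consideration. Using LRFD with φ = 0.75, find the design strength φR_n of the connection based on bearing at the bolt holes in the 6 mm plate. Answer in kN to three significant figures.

578 kN

Per bolt r_n = 1.2 l_c t F_u ≤ 2.4 d t F_u; upper limit = 2.4 × 12 × 6 × 450 / 1000 = 77.76 kN.
Edge bolt: l_c = 30 − 14/2 = 23 mm → 1.2 × 23 × 6 × 450 / 1000 = 74.52 → r_n = 74.52 kN.
Interior bolts: l_c = 45 − 14 = 31 mm → 1.2 × 31 × 6 × 450 / 1000 = 100.4 → r_n = 77.76 kN.
R_n = 2 × 74.52 + 8 × 77.76 = 771.1 kN.
Design strength φR_n = 0.75 × 771.1 = 578 kN.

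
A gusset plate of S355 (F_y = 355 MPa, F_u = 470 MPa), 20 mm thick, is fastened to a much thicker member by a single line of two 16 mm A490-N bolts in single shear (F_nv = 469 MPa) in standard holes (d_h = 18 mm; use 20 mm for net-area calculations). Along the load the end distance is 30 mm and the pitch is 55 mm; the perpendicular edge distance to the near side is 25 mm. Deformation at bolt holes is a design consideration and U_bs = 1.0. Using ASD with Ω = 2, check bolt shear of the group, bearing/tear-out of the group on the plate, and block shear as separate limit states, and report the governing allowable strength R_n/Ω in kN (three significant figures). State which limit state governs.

94.3 kN (bolt shear governs)

Bolt shear: A_b = π·16²/4 = 201.1 mm²; R_n = 469 × 201.1 × 2 × 1 / 1000 = 188.6 kN → 188.6 / 2 = 94.3 kN.
Bearing: edge l_c = 21, r_n = 236.9 kN; interior l_c = 37, r_n = 361 kN; R_n = 236.9 + 1·361 = 597.8 kN → 299 kN.
Block shear: A_gv = 1700, A_nv = 1100, A_nt = 300 mm²; R_n = min(0.6F_uA_nv, 0.6F_yA_gv) + U_bs·F_u·A_nt = 451.2 kN → 226 kN.
Bolt shear governs: 94.3 kN.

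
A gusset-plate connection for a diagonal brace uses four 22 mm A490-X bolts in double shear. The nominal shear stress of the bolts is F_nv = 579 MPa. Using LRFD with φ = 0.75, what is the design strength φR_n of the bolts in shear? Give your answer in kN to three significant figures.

1320 kN

A_b = π × 22² / 4 = 380.1 mm².
R_n = F_nv · A_b · n · n_s = 579 × 380.1 × 4 × 2 / 1000 = 1761 kN.
Design strength φR_n = 0.75 × 1761 = 1320 kN.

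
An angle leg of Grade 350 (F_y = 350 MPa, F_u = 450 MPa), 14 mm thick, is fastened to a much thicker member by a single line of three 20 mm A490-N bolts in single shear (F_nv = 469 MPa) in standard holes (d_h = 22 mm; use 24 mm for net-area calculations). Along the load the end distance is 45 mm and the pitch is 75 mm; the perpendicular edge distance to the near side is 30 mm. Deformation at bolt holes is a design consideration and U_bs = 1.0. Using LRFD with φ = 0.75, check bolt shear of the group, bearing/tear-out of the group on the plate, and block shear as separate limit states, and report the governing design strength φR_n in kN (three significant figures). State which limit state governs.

Bolt shear: A_b = π·20²/4 = 314.2 mm²; R_n = 469 × 314.2 × 3 × 1 / 1000 = 442 kN → 0.75 × 442 = 332 kN.
Bearing: edge l_c = 34, r_n = 257 kN; interior l_c = 53, r_n = 302.4 kN; R_n = 257 + 2·302.4 = 861.8 kN → 646 kN.
Block shear: A_gv = 2730, A_nv = 1890, A_nt = 252 mm²; R_n = min(0.6F_uA_nv, 0.6F_yA_gv) + U_bs·F_u·A_nt = 623.7 kN → 468 kN.
Bolt shear governs: 332 kN.

332 kN (bolt shear governs)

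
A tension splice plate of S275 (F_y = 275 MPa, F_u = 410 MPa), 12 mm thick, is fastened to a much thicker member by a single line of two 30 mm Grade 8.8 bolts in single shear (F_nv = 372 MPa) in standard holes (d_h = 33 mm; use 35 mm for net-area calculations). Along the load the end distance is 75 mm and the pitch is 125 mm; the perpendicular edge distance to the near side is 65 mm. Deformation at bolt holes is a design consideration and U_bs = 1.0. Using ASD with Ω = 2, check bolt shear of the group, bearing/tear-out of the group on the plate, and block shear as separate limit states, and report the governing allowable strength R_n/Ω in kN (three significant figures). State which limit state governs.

263 kN (bolt shear governs)

Bolt shear: A_b = π·30²/4 = 706.9 mm²; R_n = 372 × 706.9 × 2 × 1 / 1000 = 525.9 kN → 525.9 / 2 = 263 kN.
Bearing: edge l_c = 58.5, r_n = 345.4 kN; interior l_c = 92, r_n = 354.2 kN; R_n = 345.4 + 1·354.2 = 699.6 kN → 350 kN.
Block shear: A_gv = 2400, A_nv = 1770, A_nt = 570 mm²; R_n = min(0.6F_uA_nv, 0.6F_yA_gv) + U_bs·F_u·A_nt = 629.7 kN → 315 kN.
Bolt shear governs: 263 kN.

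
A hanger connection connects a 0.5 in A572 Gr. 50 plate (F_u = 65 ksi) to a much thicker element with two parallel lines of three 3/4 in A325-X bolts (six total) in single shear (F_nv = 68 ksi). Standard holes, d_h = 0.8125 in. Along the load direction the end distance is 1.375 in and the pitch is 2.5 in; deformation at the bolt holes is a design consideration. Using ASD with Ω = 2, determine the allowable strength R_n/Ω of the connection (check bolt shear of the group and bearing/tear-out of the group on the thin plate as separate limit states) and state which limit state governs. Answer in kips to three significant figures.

90.1 kips (bolt shear governs)

Bolt shear: A_b = π·0.75²/4 = 0.4418 in²; R_n = 68 × 0.4418 × 6 × 1 = 180.2 kips → 180.2 / 2 = 90.1 kips.
Bearing (1.2 l_c t F_u ≤ 2.4 d t F_u): upper limit = 2.4·0.75·0.5·65 = 58.5 kips.
  Edge l_c = 1.375 − 0.8125/2 = 0.9688 → r_n = 37.78 kips; interior l_c = 2.5 − 0.8125 = 1.688 → r_n = 58.5 kips.
  R_n,bearing = 2·37.78 + 4·58.5 = 309.6 kips → 309.6 / 2 = 155 kips.
Bolt shear governs: 90.1 kips.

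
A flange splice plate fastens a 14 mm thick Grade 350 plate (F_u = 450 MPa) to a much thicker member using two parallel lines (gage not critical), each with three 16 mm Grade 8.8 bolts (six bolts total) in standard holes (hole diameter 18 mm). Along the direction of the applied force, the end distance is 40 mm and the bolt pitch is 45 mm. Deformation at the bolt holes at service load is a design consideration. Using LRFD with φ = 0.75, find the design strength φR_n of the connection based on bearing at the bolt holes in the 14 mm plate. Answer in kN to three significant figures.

964 kN

Per bolt r_n = 1.2 l_c t F_u ≤ 2.4 d t F_u; upper limit = 2.4 × 16 × 14 × 450 / 1000 = 241.9 kN.
Edge bolt: l_c = 40 − 18/2 = 31 mm → 1.2 × 31 × 14 × 450 / 1000 = 234.4 → r_n = 234.4 kN.
Interior bolts: l_c = 45 − 18 = 27 mm → 1.2 × 27 × 14 × 450 / 1000 = 204.1 → r_n = 204.1 kN.
R_n = 2 × 234.4 + 4 × 204.1 = 1285 kN.
Design strength φR_n = 0.75 × 1285 = 964 kN.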